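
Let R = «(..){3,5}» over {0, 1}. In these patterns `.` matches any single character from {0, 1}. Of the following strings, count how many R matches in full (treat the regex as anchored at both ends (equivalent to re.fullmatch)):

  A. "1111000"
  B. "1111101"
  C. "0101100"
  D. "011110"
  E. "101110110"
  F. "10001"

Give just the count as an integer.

1

A → no match
B → no match
C → no match
D → match
E → no match
F → no match
Total matched: 1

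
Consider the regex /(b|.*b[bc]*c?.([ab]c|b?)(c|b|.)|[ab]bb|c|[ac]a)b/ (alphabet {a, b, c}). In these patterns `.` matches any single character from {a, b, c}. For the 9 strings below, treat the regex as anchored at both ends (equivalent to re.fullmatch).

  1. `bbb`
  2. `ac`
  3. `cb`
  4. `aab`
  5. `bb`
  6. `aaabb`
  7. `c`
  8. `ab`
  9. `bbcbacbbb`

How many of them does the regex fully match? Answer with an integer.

1 → no match
2 → no match — must end with `b`
3 → match
4 → match
5 → match
6 → no match
7 → no match — must end with `b`
8 → no match
9 → no match
Total matched: 3

3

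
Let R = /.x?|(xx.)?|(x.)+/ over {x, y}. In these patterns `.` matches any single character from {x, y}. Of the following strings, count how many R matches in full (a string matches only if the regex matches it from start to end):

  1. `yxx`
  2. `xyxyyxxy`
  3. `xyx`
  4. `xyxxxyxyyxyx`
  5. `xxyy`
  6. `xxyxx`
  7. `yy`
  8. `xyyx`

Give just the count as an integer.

0

1 → no match
2 → no match
3 → no match
4 → no match
5 → no match
6 → no match
7 → no match
8 → no match
Total matched: 0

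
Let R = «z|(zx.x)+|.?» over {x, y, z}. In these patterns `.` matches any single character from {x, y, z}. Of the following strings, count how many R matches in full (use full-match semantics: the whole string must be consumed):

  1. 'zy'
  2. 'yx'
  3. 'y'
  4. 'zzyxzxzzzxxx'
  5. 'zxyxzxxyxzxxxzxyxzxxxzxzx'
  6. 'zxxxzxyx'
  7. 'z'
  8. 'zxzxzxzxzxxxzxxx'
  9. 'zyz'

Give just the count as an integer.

4

1 → no match
2 → no match
3 → match
4 → no match
5 → no match
6 → match
7 → match
8 → match
9 → no match
Total matched: 4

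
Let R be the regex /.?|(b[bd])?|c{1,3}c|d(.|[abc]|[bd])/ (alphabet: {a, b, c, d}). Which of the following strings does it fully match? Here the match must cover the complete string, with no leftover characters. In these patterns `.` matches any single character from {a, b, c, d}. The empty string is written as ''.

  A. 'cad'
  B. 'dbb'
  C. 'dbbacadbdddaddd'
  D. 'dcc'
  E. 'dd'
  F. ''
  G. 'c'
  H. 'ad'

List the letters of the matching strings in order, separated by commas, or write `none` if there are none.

E, F, G

A. 'cad' → no match
B. 'dbb' → no match
C → no match
D. 'dcc' → no match
E. 'dd' → match
F. '' → match
G. 'c' → match
H. 'ad' → no match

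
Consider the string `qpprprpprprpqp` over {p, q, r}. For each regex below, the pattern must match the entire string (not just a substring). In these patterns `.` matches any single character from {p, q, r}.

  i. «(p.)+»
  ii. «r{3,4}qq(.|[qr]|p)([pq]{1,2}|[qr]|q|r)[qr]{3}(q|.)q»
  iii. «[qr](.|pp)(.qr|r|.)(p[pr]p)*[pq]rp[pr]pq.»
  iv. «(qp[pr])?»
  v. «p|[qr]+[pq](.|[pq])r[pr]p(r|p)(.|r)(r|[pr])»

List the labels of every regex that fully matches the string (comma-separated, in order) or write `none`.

iii

i → no match — must start with `p`
ii → no match — must start with `r`
iii → match
iv → no match
v → no match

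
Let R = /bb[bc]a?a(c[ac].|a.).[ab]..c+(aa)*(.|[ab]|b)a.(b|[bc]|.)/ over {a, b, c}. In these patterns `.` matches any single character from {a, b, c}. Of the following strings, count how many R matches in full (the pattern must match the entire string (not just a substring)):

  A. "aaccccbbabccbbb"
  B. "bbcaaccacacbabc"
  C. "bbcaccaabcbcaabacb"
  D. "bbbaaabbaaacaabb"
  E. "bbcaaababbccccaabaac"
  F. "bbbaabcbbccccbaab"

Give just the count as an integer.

A → no match — must start with "bb"
B → match
C → match
D → match
E → match
F → match
Total matched: 5

5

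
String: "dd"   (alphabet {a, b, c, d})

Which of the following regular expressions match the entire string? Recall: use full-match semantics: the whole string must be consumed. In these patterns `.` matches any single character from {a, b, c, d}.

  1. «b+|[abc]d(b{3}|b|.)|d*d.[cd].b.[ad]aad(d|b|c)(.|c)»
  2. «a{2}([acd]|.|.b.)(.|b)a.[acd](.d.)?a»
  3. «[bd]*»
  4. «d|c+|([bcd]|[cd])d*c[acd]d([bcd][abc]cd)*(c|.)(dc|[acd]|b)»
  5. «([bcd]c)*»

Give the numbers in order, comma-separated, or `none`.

3

1 → no match
2 → no match — must start with "a"
3 → match
4 → no match
5 → no match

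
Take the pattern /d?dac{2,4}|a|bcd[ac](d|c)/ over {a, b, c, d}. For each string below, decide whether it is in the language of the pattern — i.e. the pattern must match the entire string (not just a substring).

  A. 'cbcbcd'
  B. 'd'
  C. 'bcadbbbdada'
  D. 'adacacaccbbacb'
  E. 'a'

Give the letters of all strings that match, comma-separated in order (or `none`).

A → no match
B → no match
C → no match
D → no match
E → match

E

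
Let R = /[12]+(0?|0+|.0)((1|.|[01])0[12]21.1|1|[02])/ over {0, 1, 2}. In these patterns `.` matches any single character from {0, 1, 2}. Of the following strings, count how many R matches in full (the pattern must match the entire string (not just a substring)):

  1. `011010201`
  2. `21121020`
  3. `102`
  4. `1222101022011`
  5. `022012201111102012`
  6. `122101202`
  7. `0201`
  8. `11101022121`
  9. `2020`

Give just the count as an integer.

1 → no match
2 → no match
3 → match
4 → no match
5 → no match
6 → no match
7 → no match
8 → match
9 → no match
Total matched: 2

2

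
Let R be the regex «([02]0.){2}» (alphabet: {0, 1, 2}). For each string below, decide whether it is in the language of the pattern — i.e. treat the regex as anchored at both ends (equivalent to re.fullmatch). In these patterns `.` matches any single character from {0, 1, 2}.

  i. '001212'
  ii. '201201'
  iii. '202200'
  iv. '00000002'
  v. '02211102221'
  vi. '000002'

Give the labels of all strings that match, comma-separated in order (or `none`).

i → no match
ii → match
iii → match
iv → no match
v → no match
vi → match

ii, iii, vi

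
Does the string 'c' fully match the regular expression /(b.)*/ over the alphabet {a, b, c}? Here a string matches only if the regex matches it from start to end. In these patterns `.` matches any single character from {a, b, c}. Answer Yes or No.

No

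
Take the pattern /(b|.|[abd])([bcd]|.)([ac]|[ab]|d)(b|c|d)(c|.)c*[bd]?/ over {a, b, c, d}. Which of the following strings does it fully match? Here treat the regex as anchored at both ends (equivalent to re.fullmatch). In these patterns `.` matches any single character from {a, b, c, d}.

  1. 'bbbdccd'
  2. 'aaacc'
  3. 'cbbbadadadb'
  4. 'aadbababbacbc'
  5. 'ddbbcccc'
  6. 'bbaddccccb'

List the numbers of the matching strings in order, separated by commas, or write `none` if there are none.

1 → match
2 → match
3 → no match
4 → no match
5 → match
6 → match

1, 2, 5, 6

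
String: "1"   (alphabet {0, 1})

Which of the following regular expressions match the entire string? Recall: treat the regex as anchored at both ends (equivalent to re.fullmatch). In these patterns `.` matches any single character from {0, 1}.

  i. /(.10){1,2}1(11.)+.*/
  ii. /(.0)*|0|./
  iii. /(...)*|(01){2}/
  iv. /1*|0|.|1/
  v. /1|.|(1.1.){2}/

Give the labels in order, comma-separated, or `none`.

ii, iv, v

i → no match
ii → match
iii → no match
iv → match
v → match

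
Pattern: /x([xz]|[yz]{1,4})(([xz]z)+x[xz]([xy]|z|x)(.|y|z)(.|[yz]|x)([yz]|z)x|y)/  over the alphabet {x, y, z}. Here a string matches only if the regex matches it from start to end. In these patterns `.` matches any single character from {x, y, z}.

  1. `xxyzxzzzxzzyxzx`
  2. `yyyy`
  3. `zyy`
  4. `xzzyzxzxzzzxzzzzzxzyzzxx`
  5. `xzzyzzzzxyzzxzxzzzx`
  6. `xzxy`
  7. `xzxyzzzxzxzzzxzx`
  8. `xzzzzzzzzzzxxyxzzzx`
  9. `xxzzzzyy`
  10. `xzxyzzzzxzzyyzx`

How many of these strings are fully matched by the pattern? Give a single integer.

0

1 → no match
2. `yyyy` → no match — must start with `x`
3. `zyy` → no match — must start with `x`
4 → no match
5 → no match
6. `xzxy` → no match
7 → no match
8 → no match
9. `xxzzzzyy` → no match
10 → no match
Total matched: 0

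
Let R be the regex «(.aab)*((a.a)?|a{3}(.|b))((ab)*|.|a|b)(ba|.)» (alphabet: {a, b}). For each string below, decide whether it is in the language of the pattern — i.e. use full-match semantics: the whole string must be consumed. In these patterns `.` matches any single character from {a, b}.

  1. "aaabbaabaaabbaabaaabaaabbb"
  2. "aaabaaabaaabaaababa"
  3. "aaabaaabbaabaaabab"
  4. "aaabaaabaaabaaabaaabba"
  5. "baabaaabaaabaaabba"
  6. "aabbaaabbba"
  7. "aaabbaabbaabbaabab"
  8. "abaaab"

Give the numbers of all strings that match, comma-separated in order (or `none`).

1 → match
2 → match
3 → match
4 → match
5 → match
6. "aabbaaabbba" → no match
7 → match
8. "abaaab" → no match

1, 2, 3, 4, 5, 7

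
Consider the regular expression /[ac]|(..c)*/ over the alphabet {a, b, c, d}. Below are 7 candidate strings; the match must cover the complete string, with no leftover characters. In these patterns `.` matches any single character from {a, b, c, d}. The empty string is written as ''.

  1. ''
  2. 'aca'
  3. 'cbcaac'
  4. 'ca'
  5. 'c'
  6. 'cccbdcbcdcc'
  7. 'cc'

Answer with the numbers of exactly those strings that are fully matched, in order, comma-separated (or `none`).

1, 3, 5

1. '' → match
2. 'aca' → no match
3. 'cbcaac' → match
4. 'ca' → no match
5. 'c' → match
6. 'cccbdcbcdcc' → no match
7. 'cc' → no match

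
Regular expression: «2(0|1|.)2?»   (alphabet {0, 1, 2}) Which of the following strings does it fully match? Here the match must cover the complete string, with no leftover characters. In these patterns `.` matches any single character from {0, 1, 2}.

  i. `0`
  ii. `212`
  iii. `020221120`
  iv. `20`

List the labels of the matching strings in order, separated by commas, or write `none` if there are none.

ii, iv

i → no match — must start with `2`
ii → match
iii → no match — must start with `2`
iv → match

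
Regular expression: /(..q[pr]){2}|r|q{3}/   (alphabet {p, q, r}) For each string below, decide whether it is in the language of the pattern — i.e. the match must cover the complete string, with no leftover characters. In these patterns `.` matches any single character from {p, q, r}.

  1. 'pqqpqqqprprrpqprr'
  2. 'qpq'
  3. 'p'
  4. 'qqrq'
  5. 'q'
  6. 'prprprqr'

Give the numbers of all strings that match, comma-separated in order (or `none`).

none

1 → no match
2. 'qpq' → no match
3. 'p' → no match
4. 'qqrq' → no match
5. 'q' → no match
6. 'prprprqr' → no match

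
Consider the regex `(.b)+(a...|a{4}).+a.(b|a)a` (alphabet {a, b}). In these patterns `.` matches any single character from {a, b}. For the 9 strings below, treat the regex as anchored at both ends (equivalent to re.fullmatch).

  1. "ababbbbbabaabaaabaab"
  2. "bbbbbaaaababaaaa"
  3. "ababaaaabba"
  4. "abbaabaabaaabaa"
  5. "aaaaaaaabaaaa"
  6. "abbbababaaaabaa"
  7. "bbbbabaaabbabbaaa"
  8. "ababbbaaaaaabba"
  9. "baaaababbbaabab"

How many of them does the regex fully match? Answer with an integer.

3

1 → no match — must end with "a"
2 → no match
3 → match
4 → no match
5 → no match
6 → match
7 → no match
8 → match
9 → no match — must end with "a"
Total matched: 3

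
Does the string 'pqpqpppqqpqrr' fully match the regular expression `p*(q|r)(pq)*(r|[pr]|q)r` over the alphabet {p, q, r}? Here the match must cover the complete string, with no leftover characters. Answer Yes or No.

No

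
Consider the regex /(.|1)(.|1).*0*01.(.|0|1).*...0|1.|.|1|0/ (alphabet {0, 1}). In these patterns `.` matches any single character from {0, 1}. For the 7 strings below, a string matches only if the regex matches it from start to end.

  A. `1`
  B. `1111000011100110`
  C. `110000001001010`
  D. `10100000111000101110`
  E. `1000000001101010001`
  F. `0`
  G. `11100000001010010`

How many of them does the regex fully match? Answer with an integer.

A → match
B → match
C → match
D → match
E → no match
F → match
G → match
Total matched: 6

6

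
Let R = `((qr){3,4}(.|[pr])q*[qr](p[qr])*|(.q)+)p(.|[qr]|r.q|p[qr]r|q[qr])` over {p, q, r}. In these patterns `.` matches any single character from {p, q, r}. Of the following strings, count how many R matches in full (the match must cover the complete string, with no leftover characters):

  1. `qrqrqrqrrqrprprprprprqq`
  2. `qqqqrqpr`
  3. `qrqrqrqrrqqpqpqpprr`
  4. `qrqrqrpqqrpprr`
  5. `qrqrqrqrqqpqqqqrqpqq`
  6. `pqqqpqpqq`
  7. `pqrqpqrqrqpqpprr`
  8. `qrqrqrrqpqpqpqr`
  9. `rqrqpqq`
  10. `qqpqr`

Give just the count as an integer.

9

1 → match
2 → match
3 → match
4 → match
5 → no match
6 → match
7 → match
8 → match
9 → match
10 → match
Total matched: 9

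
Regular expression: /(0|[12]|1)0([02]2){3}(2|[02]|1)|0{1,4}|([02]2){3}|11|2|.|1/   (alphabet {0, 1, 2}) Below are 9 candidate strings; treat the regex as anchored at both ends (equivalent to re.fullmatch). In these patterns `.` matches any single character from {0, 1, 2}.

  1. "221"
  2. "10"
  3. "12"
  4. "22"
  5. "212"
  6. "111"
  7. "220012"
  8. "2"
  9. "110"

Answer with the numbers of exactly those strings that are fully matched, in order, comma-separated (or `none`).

8

1. "221" → no match
2. "10" → no match
3. "12" → no match
4. "22" → no match
5. "212" → no match
6. "111" → no match
7. "220012" → no match
8. "2" → match
9. "110" → no match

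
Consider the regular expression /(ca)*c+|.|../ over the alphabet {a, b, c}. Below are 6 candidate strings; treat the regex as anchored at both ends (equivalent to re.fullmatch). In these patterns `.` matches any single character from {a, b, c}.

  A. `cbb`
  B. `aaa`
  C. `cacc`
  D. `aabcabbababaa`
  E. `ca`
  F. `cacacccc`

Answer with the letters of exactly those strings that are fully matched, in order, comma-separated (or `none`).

C, E, F

A → no match
B → no match
C → match
D → no match
E → match
F → match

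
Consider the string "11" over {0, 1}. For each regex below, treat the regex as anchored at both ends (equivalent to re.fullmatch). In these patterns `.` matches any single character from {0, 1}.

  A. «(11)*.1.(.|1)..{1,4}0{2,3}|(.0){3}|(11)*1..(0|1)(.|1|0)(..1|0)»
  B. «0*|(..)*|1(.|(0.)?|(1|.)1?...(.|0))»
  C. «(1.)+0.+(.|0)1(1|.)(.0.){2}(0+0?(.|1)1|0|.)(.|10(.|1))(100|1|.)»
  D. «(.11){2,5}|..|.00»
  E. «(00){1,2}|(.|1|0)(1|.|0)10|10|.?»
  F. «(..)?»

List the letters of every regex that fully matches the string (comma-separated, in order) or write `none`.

B, D, F

A → no match
B → match
C → no match
D → match
E → no match
F → match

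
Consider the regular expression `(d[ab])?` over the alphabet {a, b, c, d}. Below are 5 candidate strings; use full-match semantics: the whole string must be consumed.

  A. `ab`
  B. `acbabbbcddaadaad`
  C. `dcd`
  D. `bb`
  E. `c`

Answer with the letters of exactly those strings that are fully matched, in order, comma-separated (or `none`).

A → no match
B → no match
C → no match
D → no match
E → no match

none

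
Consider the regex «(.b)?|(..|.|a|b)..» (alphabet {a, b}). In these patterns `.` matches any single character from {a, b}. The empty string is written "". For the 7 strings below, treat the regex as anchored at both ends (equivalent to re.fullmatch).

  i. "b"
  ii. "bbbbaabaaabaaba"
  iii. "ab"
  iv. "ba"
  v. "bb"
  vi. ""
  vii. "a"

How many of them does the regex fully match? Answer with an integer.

3

i → no match
ii → no match
iii → match
iv → no match
v → match
vi → match
vii → no match
Total matched: 3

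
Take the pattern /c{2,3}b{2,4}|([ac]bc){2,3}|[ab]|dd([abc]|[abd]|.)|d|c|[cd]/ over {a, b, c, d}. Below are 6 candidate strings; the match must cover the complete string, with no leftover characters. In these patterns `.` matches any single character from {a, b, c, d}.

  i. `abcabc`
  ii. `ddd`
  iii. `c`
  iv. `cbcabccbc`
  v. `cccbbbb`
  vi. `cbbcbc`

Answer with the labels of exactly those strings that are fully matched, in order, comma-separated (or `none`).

i. `abcabc` → match
ii. `ddd` → match
iii. `c` → match
iv. `cbcabccbc` → match
v. `cccbbbb` → match
vi. `cbbcbc` → no match

i, ii, iii, iv, v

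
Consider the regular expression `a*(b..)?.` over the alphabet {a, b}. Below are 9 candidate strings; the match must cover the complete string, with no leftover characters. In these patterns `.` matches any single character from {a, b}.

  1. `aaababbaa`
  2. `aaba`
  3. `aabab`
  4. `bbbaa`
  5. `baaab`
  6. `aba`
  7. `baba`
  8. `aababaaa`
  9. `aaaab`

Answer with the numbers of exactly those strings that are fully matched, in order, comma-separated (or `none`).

7, 9

1. `aaababbaa` → no match
2. `aaba` → no match
3. `aabab` → no match
4. `bbbaa` → no match
5. `baaab` → no match
6. `aba` → no match
7. `baba` → match
8. `aababaaa` → no match
9. `aaaab` → match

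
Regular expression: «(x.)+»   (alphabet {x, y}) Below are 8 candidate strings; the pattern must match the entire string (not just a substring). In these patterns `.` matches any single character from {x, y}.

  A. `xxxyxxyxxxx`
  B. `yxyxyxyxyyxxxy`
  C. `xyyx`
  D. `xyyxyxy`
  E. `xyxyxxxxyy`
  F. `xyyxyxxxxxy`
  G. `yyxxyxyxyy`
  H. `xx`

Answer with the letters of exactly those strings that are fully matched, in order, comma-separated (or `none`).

H

A → no match
B → no match — must start with `x`
C → no match
D → no match
E → no match
F → no match
G → no match — must start with `x`
H → match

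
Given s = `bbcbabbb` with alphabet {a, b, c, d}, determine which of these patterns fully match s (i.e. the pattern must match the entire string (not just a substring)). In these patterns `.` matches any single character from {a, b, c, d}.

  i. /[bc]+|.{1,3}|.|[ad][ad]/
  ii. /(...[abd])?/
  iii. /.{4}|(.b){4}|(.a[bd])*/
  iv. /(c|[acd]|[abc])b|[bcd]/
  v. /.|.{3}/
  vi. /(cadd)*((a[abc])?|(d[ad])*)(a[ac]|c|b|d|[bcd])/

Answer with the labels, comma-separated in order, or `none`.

i → no match
ii → no match
iii → match
iv → no match
v → no match
vi → no match

iii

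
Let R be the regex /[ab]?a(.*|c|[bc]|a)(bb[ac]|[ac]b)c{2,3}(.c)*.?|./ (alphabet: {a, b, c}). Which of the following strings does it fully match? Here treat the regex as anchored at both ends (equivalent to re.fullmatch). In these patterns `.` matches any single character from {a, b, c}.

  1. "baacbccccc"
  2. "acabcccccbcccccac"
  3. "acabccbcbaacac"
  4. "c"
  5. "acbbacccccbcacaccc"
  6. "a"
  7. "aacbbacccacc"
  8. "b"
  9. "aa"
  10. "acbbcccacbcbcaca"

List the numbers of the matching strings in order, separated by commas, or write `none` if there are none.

1. "baacbccccc" → match
2 → match
3 → no match
4. "c" → match
5 → match
6. "a" → match
7. "aacbbacccacc" → match
8. "b" → match
9. "aa" → no match
10 → match

1, 2, 4, 5, 6, 7, 8, 10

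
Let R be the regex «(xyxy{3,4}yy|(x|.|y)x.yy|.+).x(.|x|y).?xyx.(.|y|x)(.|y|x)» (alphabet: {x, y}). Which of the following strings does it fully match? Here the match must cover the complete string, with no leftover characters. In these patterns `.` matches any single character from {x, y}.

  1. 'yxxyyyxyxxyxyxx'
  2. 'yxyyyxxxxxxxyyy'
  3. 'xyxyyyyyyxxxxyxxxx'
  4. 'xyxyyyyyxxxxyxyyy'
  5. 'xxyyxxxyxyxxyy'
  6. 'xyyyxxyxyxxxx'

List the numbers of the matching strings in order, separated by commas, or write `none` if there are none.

1, 3, 4, 5, 6

1 → match
2 → no match
3 → match
4 → match
5 → match
6 → match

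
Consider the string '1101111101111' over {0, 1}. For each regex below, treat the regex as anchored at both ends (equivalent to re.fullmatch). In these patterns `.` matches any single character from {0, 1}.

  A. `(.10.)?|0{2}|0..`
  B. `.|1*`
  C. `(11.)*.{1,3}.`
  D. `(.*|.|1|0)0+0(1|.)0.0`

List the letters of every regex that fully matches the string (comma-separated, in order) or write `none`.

A → no match
B → no match
C → match
D → no match — must end with '0'

C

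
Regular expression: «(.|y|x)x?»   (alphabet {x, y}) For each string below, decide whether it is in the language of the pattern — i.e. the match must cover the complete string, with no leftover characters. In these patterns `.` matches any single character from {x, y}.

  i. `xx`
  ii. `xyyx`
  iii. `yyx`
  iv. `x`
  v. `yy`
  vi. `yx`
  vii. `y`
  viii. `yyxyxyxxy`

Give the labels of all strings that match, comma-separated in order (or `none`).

i → match
ii → no match
iii → no match
iv → match
v → no match
vi → match
vii → match
viii → no match

i, iv, vi, vii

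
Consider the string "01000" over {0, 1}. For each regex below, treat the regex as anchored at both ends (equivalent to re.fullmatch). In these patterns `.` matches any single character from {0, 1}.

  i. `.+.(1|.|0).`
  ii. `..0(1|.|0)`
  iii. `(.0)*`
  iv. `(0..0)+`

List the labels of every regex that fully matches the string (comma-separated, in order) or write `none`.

i → match
ii → no match
iii → no match
iv → no match

i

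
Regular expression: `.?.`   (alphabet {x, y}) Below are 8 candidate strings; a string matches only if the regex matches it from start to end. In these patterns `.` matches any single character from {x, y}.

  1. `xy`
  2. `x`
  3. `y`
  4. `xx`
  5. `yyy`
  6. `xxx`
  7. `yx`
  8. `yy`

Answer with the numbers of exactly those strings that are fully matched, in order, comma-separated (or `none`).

1 → match
2 → match
3 → match
4 → match
5 → no match
6 → no match
7 → match
8 → match

1, 2, 3, 4, 7, 8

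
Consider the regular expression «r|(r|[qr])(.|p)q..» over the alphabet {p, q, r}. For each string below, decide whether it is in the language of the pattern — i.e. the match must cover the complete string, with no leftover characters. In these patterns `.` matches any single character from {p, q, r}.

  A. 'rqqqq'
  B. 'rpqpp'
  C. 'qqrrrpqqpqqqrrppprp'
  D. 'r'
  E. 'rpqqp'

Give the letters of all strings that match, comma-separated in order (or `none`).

A → match
B → match
C → no match
D → match
E → match

A, B, D, E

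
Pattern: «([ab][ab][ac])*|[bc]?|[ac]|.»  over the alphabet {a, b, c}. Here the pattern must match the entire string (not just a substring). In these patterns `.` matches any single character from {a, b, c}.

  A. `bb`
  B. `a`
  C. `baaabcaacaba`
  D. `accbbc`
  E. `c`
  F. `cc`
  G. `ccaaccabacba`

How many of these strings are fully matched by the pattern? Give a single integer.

A → no match
B → match
C → match
D → no match
E → match
F → no match
G → no match
Total matched: 3

3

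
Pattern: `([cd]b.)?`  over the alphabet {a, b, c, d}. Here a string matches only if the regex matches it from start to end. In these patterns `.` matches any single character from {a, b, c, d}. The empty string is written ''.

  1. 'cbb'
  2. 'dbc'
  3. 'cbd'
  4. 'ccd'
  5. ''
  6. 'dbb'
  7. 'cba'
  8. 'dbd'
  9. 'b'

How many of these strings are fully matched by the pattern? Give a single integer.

1. 'cbb' → match
2. 'dbc' → match
3. 'cbd' → match
4. 'ccd' → no match
5. '' → match
6. 'dbb' → match
7. 'cba' → match
8. 'dbd' → match
9. 'b' → no match
Total matched: 7

7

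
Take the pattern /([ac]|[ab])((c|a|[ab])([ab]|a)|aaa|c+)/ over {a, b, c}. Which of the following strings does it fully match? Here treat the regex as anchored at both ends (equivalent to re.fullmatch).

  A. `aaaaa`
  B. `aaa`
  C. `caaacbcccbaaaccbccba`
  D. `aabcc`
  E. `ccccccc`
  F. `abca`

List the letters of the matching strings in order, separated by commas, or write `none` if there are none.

B, E

A. `aaaaa` → no match
B. `aaa` → match
C → no match
D. `aabcc` → no match
E. `ccccccc` → match
F. `abca` → no match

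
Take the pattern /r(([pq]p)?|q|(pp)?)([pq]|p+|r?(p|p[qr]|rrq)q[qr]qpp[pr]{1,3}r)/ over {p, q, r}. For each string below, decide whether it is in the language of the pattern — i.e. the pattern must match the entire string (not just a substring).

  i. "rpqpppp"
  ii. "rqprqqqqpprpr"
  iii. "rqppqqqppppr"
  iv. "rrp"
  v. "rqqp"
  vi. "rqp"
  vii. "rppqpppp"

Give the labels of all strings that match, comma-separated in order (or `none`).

iii, vi

i → no match
ii → no match
iii → match
iv → no match
v → no match
vi → match
vii → no match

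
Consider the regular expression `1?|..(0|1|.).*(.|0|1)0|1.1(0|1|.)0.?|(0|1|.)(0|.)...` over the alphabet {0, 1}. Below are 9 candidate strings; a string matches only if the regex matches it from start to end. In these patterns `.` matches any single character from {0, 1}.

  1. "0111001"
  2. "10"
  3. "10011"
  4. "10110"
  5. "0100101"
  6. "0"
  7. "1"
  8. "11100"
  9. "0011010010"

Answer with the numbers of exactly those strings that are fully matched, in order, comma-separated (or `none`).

3, 4, 7, 8, 9

1 → no match
2 → no match
3 → match
4 → match
5 → no match
6 → no match
7 → match
8 → match
9 → match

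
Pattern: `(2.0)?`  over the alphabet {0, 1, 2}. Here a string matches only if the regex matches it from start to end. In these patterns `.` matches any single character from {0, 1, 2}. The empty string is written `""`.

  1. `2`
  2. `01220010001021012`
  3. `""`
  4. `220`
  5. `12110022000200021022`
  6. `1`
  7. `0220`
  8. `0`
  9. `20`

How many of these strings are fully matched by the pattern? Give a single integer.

1. `2` → no match
2 → no match
3. `""` → match
4. `220` → match
5 → no match
6. `1` → no match
7. `0220` → no match
8. `0` → no match
9. `20` → no match
Total matched: 2

2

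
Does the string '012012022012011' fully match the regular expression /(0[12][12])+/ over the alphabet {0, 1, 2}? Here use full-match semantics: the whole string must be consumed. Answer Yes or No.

Yes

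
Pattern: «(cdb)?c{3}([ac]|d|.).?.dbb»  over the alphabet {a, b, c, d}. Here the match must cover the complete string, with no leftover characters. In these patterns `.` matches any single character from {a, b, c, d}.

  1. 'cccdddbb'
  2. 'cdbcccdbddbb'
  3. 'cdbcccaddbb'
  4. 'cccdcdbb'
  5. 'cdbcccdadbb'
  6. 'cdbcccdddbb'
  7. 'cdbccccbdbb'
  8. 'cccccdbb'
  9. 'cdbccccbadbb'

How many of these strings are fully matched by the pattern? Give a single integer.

1 → match
2 → match
3 → match
4 → match
5 → match
6 → match
7 → match
8 → match
9 → match
Total matched: 9

9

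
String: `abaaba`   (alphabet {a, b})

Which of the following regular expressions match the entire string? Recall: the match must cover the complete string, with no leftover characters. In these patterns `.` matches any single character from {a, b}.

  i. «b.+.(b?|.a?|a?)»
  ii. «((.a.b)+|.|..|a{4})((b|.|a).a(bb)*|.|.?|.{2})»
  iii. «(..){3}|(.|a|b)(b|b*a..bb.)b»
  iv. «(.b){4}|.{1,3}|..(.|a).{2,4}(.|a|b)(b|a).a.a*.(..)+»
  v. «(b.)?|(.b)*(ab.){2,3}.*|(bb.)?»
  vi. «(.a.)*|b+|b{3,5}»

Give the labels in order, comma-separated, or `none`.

iii, v

i → no match — must start with `b`
ii → no match
iii → match
iv → no match
v → match
vi → no match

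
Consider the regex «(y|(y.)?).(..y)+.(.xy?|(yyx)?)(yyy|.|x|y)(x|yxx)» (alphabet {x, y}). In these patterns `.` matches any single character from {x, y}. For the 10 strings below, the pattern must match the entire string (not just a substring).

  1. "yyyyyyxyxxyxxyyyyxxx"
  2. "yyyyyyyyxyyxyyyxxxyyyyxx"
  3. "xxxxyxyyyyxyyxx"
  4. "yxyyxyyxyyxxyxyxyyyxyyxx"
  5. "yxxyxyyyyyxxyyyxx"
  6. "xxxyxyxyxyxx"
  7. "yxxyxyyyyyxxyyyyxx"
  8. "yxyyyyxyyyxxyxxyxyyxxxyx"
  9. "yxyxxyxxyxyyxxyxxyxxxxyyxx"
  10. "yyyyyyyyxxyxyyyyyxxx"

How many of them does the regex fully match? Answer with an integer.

1 → match
2 → no match
3 → no match
4 → no match
5 → match
6 → match
7 → match
8 → no match
9 → no match
10 → match
Total matched: 5

5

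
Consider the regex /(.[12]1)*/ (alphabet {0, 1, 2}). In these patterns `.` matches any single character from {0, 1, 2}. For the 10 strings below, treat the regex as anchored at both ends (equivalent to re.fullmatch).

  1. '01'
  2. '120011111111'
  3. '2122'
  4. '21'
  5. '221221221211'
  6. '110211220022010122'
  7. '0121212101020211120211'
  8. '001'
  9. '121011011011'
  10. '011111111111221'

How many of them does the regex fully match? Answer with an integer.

1 → no match
2 → no match
3 → no match
4 → no match
5 → match
6 → no match
7 → no match
8 → no match
9 → match
10 → match
Total matched: 3

3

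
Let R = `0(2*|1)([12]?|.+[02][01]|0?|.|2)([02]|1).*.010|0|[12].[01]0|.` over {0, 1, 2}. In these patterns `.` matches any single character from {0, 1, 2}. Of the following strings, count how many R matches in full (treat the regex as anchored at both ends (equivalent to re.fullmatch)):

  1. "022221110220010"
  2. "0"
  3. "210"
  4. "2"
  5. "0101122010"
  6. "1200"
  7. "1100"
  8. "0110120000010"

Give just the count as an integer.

7

1 → match
2. "0" → match
3. "210" → no match
4. "2" → match
5. "0101122010" → match
6. "1200" → match
7. "1100" → match
8 → match
Total matched: 7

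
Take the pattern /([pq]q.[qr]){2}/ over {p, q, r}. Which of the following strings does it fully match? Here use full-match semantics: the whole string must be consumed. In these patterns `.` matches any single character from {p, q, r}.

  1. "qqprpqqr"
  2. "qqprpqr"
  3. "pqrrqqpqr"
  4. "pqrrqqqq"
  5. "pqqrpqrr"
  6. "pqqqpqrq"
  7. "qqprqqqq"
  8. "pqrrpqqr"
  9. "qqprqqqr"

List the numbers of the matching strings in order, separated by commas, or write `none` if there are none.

1. "qqprpqqr" → match
2. "qqprpqr" → no match
3. "pqrrqqpqr" → no match
4. "pqrrqqqq" → match
5. "pqqrpqrr" → match
6. "pqqqpqrq" → match
7. "qqprqqqq" → match
8. "pqrrpqqr" → match
9. "qqprqqqr" → match

1, 4, 5, 6, 7, 8, 9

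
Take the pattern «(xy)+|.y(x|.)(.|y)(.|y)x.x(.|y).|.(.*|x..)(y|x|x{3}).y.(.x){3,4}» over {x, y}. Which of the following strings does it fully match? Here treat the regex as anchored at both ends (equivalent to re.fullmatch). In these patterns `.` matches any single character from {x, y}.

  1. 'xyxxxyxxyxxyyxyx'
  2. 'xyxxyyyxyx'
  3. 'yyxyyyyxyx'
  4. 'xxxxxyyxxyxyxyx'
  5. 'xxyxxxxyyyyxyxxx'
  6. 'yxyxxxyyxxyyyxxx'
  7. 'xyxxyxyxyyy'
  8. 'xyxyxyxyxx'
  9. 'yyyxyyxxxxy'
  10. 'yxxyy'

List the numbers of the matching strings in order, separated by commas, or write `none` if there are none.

1 → no match
2. 'xyxxyyyxyx' → no match
3. 'yyxyyyyxyx' → no match
4 → match
5 → match
6 → no match
7. 'xyxxyxyxyyy' → no match
8. 'xyxyxyxyxx' → no match
9. 'yyyxyyxxxxy' → no match
10. 'yxxyy' → no match

4, 5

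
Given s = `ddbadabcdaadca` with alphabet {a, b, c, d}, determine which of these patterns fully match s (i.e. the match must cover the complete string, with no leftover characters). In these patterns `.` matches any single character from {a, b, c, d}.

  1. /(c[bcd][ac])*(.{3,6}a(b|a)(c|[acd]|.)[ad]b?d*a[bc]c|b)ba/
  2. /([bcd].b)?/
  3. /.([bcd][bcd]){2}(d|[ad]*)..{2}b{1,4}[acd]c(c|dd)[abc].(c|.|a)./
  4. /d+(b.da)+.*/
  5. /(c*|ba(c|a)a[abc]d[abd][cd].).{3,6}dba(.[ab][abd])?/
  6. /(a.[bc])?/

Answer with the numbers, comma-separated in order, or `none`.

1 → no match — must end with `ba`
2 → no match
3 → no match
4 → match
5 → no match
6 → no match

4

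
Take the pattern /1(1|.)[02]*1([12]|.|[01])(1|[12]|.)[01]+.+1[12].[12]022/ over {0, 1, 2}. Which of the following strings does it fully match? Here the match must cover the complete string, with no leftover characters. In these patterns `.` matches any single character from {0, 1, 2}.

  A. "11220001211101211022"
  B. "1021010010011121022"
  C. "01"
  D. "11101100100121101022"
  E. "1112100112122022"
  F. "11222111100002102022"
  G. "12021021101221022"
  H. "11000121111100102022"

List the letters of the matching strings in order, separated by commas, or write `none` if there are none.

A → match
B → match
C → no match — must start with "1"
D → match
E → no match
F → no match
G → match
H → no match

A, B, D, G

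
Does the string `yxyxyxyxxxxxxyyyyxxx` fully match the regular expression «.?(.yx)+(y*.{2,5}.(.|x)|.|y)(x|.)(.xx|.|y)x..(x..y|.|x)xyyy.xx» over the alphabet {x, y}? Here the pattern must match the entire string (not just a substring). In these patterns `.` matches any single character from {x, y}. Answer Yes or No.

No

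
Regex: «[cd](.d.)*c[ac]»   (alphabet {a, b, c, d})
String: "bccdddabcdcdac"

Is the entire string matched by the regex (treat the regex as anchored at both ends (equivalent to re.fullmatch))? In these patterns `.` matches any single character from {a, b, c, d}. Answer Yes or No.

No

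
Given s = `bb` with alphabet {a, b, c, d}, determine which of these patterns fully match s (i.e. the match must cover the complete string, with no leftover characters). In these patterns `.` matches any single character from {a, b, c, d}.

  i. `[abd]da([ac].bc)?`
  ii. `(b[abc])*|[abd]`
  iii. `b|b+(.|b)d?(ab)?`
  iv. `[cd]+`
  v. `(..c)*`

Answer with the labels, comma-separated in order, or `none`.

ii, iii

i → no match
ii → match
iii → match
iv → no match
v → no match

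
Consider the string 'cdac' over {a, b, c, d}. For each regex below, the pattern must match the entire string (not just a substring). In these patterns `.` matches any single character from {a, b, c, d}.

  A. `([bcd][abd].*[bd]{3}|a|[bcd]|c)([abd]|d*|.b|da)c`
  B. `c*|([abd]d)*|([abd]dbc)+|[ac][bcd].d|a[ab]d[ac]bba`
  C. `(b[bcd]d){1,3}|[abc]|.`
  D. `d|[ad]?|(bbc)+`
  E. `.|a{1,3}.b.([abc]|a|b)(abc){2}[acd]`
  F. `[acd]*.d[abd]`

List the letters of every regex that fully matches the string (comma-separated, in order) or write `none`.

A

A → match
B → no match
C → no match
D → no match
E → no match
F → no match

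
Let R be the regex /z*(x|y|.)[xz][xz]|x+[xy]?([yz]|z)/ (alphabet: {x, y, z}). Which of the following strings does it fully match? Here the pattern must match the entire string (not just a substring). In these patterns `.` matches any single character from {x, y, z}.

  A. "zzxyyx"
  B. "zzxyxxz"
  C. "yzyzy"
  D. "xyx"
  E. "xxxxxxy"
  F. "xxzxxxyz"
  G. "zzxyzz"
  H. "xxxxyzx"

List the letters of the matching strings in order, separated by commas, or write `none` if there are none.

A → no match
B → no match
C → no match
D → no match
E → match
F → no match
G → no match
H → no match

E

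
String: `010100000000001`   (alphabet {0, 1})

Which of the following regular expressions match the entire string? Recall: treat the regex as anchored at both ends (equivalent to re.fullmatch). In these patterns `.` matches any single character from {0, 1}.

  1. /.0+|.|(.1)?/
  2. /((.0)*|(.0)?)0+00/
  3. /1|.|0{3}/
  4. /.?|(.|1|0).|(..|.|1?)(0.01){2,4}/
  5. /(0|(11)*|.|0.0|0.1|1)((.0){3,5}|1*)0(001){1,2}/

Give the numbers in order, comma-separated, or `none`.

1 → no match
2 → no match — must end with `000`
3 → no match
4 → no match
5 → match

5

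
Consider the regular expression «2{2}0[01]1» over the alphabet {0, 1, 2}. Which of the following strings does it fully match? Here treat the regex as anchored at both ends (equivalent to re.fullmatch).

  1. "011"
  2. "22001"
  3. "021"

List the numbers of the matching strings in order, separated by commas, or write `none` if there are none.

1. "011" → no match — must start with "2"
2. "22001" → match
3. "021" → no match — must start with "2"

2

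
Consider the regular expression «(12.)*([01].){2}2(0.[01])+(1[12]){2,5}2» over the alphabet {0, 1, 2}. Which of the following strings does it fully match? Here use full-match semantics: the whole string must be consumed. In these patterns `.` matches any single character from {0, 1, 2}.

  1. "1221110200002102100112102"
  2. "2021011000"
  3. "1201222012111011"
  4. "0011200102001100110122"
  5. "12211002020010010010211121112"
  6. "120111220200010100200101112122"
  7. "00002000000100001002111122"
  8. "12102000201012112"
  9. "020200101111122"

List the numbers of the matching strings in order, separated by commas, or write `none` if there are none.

6

1 → no match
2 → no match — must end with "2"
3 → no match — must end with "2"
4 → no match
5 → no match
6 → match
7 → no match
8 → no match
9 → no match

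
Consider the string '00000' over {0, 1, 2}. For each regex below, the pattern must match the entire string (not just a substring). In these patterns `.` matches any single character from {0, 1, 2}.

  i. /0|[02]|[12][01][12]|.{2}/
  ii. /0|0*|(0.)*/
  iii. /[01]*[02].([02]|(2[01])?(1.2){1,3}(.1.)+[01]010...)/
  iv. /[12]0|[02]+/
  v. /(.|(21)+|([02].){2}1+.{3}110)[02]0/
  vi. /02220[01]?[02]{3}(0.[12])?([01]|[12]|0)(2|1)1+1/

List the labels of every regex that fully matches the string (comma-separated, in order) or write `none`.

i → no match
ii → match
iii → match
iv → match
v → no match
vi → no match — must start with '02220'

ii, iii, iv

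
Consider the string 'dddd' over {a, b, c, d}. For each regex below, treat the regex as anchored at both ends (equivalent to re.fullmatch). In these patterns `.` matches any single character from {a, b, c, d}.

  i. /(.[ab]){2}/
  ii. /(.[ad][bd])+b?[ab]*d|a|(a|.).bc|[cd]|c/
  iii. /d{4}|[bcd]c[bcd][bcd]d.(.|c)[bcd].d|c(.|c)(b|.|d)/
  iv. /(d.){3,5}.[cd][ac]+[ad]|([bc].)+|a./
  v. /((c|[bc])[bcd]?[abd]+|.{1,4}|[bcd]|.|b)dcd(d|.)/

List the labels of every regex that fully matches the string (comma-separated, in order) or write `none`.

i → no match
ii → match
iii → match
iv → no match
v → no match

ii, iii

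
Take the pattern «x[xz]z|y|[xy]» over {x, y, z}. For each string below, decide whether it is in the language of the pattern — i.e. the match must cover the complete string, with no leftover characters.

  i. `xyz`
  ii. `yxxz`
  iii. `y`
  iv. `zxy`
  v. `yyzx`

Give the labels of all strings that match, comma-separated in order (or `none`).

iii

i → no match
ii → no match
iii → match
iv → no match
v → no match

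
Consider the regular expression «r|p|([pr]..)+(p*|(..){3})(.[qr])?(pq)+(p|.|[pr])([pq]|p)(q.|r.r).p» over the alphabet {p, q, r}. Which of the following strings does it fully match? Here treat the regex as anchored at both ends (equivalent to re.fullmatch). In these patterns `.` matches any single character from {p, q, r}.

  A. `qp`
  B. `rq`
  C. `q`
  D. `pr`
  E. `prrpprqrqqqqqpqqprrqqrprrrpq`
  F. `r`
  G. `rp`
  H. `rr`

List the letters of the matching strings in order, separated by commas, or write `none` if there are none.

F

A → no match
B → no match
C → no match
D → no match
E → no match
F → match
G → no match
H → no match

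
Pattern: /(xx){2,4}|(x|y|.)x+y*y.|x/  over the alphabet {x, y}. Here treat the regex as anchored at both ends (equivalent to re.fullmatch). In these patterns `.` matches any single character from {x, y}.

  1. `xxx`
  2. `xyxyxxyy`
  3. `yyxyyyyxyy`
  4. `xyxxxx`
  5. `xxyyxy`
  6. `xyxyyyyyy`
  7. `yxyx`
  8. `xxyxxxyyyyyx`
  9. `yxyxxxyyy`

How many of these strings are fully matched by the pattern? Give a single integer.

1 → no match
2 → no match
3 → no match
4 → no match
5 → no match
6 → no match
7 → match
8 → no match
9 → no match
Total matched: 1

1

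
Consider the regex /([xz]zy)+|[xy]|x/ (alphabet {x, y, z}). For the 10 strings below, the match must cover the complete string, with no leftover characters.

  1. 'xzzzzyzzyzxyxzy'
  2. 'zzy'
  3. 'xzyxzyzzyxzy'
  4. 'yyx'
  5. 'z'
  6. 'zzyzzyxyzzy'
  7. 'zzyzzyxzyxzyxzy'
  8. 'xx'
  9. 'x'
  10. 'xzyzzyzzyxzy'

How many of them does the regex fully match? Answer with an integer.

1 → no match
2 → match
3 → match
4 → no match
5 → no match
6 → no match
7 → match
8 → no match
9 → match
10 → match
Total matched: 5

5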